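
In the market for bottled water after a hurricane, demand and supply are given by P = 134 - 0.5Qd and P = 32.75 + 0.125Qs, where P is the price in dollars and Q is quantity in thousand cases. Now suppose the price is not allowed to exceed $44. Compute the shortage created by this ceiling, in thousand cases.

Rearranging demand gives Qd = 268 - 2P; rearranging supply gives Qs = 8P - 262. Without the control the market clears where 268 - 2P = 8P - 262, i.e. P* = 53 and Q* = 162.
Because the ceiling (44) lies below the market-clearing price, it is binding.
At P = 44: Qd = 268 - 2·44 = 180 and Qs = 8·44 - 262 = 90.
Shortage = Qd - Qs = 180 - 90 = 90.

90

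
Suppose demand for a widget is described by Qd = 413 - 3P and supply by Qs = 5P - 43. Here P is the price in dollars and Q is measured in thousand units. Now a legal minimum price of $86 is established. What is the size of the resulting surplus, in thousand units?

232

Without the control the market clears where 413 - 3P = 5P - 43, i.e. P* = 57 and Q* = 242.
Since 86 > 57, the floor is binding.
At P = 86: Qd = 413 - 3·86 = 155 and Qs = 5·86 - 43 = 387.
Surplus = Qs - Qd = 387 - 155 = 232.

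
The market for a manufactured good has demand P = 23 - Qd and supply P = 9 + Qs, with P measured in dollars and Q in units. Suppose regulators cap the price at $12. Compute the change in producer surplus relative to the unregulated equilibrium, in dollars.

-20

Rearranging demand gives Qd = 23 - P; rearranging supply gives Qs = P - 9. Setting quantity demanded equal to quantity supplied, 23 - P = P - 9, gives P* = 16 and Q* = 7.
Since 12 < 16, the ceiling is binding.
At P = 12: Qd = 23 - 12 = 11 and Qs = 12 - 9 = 3.
Producer surplus without the control is ½ · (16 - 9) · 7 = 24.5.
With the ceiling, producers sell 3 units at 12, so PS = ½ · (12 - 9) · 3 = 4.5.
Change in producer surplus = 4.5 - 24.5 = -20.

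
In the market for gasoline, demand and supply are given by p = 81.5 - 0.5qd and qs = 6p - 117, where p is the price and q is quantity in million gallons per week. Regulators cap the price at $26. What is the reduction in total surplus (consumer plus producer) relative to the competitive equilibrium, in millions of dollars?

Rearranging demand gives qd = 163 - 2p. In a free market, 163 - 2p = 6p - 117 gives the equilibrium p* = 35, q* = 93.
Since 26 < 35, the ceiling is binding.
At p = 26: qd = 163 - 2·26 = 111 and qs = 6·26 - 117 = 39.
Quantity traded falls to 39. At q = 39 the demand price is (163 - 39)/2 = 62 and the supply price is (117 + 39)/6 = 26.
Deadweight loss = ½ · (62 - 26) · (93 - 39) = ½ · 36 · 54 = 972.

972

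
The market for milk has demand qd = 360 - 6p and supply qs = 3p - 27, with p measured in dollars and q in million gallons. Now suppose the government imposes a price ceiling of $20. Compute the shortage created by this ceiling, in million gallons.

207

Setting quantity demanded equal to quantity supplied, 360 - 6p = 3p - 27, gives p* = 43 and q* = 102.
Because the ceiling (20) lies below the market-clearing price, it is binding.
At p = 20: qd = 360 - 6·20 = 240 and qs = 3·20 - 27 = 33.
Shortage = qd - qs = 240 - 33 = 207.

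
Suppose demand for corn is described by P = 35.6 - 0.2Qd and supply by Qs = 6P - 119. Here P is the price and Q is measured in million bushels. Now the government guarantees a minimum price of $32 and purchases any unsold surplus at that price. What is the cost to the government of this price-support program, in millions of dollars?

1760

Rearranging demand gives Qd = 178 - 5P. In a free market, 178 - 5P = 6P - 119 gives the equilibrium P* = 27, Q* = 43.
The floor of 32 is above the equilibrium price 27, so it binds.
At P = 32: Qd = 178 - 5·32 = 18 and Qs = 6·32 - 119 = 73.
Surplus = Qs - Qd = 55.
Government expenditure = surplus × support price = 55 × 32 = 1760.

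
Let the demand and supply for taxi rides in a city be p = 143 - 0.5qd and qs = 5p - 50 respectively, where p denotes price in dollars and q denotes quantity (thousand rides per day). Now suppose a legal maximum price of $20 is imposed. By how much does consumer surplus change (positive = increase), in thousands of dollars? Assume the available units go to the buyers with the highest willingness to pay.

Rearranging demand gives qd = 286 - 2p. In a free market, 286 - 2p = 5p - 50 gives the equilibrium p* = 48, q* = 190.
Since 20 < 48, the ceiling is binding.
At p = 20: qd = 286 - 2·20 = 246 and qs = 5·20 - 50 = 50.
Consumer surplus without the control is ½ · (143 - 48) · 190 = 9025.
With the ceiling, 50 units are sold at 20 (assume they go to the highest-value buyers). The demand price at q = 50 is 118, so CS = ½ · [(143 - 20) + (118 - 20)] · 50 = 5525.
Change in consumer surplus = 5525 - 9025 = -3500.

-3500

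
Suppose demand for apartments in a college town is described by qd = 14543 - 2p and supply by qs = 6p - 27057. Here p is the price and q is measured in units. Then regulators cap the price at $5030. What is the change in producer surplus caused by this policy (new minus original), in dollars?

In a free market, 14543 - 2p = 6p - 27057 gives the equilibrium p* = 5200, q* = 4143.
Since 5030 < 5200, the ceiling is binding.
At p = 5030: qd = 14543 - 2·5030 = 4483 and qs = 6·5030 - 27057 = 3123.
Producer surplus without the control is ½ · (5200 - 4509.5) · 4143 = 1430370.75.
With the ceiling, producers sell 3123 units at 5030, so PS = ½ · (5030 - 4509.5) · 3123 = 812760.75.
Change in producer surplus = 812760.75 - 1430370.75 = -617610.

-617610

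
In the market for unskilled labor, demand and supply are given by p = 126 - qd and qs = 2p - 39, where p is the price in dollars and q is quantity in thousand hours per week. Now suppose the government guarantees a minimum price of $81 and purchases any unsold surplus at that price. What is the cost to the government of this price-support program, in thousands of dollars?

6318

Rearranging demand gives qd = 126 - p. In a free market, 126 - p = 2p - 39 gives the equilibrium p* = 55, q* = 71.
Since 81 > 55, the floor is binding.
At p = 81: qd = 126 - 81 = 45 and qs = 2·81 - 39 = 123.
Surplus = qs - qd = 78.
Government expenditure = surplus × support price = 78 × 81 = 6318.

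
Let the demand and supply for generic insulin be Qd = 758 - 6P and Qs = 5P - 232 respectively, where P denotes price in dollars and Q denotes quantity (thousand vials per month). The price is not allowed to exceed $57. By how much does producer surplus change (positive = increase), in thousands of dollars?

Without the control the market clears where 758 - 6P = 5P - 232, i.e. P* = 90 and Q* = 218.
Because the ceiling (57) lies below the market-clearing price, it is binding.
At P = 57: Qd = 758 - 6·57 = 416 and Qs = 5·57 - 232 = 53.
Producer surplus without the control is ½ · (90 - 46.4) · 218 = 4752.4.
With the ceiling, producers sell 53 units at 57, so PS = ½ · (57 - 46.4) · 53 = 280.9.
Change in producer surplus = 280.9 - 4752.4 = -4471.5.

-4471.5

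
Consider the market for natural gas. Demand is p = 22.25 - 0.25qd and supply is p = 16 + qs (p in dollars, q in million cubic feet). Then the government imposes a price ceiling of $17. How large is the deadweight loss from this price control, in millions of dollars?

Rearranging demand gives qd = 89 - 4p; rearranging supply gives qs = p - 16. Without the control the market clears where 89 - 4p = p - 16, i.e. p* = 21 and q* = 5.
Because the ceiling (17) lies below the market-clearing price, it is binding.
At p = 17: qd = 89 - 4·17 = 21 and qs = 17 - 16 = 1.
Quantity traded falls to 1. At q = 1 the demand price is (89 - 1)/4 = 22 and the supply price is 16 + 1 = 17.
Deadweight loss = ½ · (22 - 17) · (5 - 1) = ½ · 5 · 4 = 10.

10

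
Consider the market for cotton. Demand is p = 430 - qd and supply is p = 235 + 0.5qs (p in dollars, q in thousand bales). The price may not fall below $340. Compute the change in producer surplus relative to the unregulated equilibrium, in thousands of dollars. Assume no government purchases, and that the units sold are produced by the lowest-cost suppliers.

Rearranging demand gives qd = 430 - p; rearranging supply gives qs = 2p - 470. In a free market, 430 - p = 2p - 470 gives the equilibrium p* = 300, q* = 130.
Since 340 > 300, the floor is binding.
At p = 340: qd = 430 - 340 = 90 and qs = 2·340 - 470 = 210.
Producer surplus without the control is ½ · (300 - 235) · 130 = 4225.
With the floor, 90 units are sold at 340. The supply price at q = 90 is 280, so PS = ½ · [(340 - 235) + (340 - 280)] · 90 = 7425.
Change in producer surplus = 7425 - 4225 = 3200.

3200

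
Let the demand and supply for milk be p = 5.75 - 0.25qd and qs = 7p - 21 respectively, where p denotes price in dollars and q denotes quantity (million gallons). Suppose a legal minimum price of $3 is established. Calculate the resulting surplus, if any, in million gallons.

0

Rearranging demand gives qd = 23 - 4p. Setting quantity demanded equal to quantity supplied, 23 - 4p = 7p - 21, gives p* = 4 and q* = 7.
The floor of 3 is below the equilibrium price 4, so it is not binding; the market clears at p* = 4, q* = 7.
Since the control does not bind, there is no surplus.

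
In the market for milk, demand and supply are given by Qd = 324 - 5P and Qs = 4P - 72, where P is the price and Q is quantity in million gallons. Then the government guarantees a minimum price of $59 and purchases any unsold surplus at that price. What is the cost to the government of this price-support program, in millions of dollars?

Without the control the market clears where 324 - 5P = 4P - 72, i.e. P* = 44 and Q* = 104.
Because the floor (59) lies above the market-clearing price, it is binding.
At P = 59: Qd = 324 - 5·59 = 29 and Qs = 4·59 - 72 = 164.
Surplus = Qs - Qd = 135.
Government expenditure = surplus × support price = 135 × 59 = 7965.

7965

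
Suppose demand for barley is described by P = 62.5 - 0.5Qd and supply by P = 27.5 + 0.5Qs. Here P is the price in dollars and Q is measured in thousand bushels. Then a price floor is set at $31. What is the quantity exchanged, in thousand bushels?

Rearranging demand gives Qd = 125 - 2P; rearranging supply gives Qs = 2P - 55. Without the control the market clears where 125 - 2P = 2P - 55, i.e. P* = 45 and Q* = 35.
The floor of 31 is below the equilibrium price 45, so it is not binding; the market clears at P* = 45, Q* = 35.

35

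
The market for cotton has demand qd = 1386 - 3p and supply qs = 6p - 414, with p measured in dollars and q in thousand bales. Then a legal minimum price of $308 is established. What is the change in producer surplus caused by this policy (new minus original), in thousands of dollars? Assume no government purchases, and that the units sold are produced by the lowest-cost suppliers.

Without the control the market clears where 1386 - 3p = 6p - 414, i.e. p* = 200 and q* = 786.
Because the floor (308) lies above the market-clearing price, it is binding.
At p = 308: qd = 1386 - 3·308 = 462 and qs = 6·308 - 414 = 1434.
Producer surplus without the control is ½ · (200 - 69) · 786 = 51483.
With the floor, 462 units are sold at 308. The supply price at q = 462 is 146, so PS = ½ · [(308 - 69) + (308 - 146)] · 462 = 92631.
Change in producer surplus = 92631 - 51483 = 41148.

41148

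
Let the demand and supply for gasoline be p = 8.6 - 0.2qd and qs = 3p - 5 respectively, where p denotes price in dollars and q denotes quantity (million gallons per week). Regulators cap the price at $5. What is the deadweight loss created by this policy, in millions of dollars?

2.4

Rearranging demand gives qd = 43 - 5p. In a free market, 43 - 5p = 3p - 5 gives the equilibrium p* = 6, q* = 13.
The ceiling of 5 is below the equilibrium price 6, so it binds.
At p = 5: qd = 43 - 5·5 = 18 and qs = 3·5 - 5 = 10.
Quantity traded falls to 10. At q = 10 the demand price is (43 - 10)/5 = 6.6 and the supply price is (5 + 10)/3 = 5.
Deadweight loss = ½ · (6.6 - 5) · (13 - 10) = ½ · 1.6 · 3 = 2.4.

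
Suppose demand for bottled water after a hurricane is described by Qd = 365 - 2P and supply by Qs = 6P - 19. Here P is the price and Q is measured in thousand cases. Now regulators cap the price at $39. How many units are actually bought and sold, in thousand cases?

Setting quantity demanded equal to quantity supplied, 365 - 2P = 6P - 19, gives P* = 48 and Q* = 269.
Since 39 < 48, the ceiling is binding.
At P = 39: Qd = 365 - 2·39 = 287 and Qs = 6·39 - 19 = 215.
The quantity actually transacted is the short side, supply: 215.

215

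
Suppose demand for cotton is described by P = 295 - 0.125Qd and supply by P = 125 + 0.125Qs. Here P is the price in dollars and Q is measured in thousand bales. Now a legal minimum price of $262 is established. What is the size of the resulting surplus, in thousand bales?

832

Rearranging demand gives Qd = 2360 - 8P; rearranging supply gives Qs = 8P - 1000. Setting quantity demanded equal to quantity supplied, 2360 - 8P = 8P - 1000, gives P* = 210 and Q* = 680.
The floor of 262 is above the equilibrium price 210, so it binds.
At P = 262: Qd = 2360 - 8·262 = 264 and Qs = 8·262 - 1000 = 1096.
Surplus = Qs - Qd = 1096 - 264 = 832.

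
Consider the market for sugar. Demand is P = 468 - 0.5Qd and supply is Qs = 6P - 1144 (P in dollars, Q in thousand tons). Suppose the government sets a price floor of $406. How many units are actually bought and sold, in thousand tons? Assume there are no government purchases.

Rearranging demand gives Qd = 936 - 2P. In a free market, 936 - 2P = 6P - 1144 gives the equilibrium P* = 260, Q* = 416.
Because the floor (406) lies above the market-clearing price, it is binding.
At P = 406: Qd = 936 - 2·406 = 124 and Qs = 6·406 - 1144 = 1292.
The quantity actually transacted is the short side, demand: 124.

124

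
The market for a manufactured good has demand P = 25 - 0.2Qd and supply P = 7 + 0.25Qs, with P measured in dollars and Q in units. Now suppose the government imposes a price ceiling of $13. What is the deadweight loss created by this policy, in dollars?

Rearranging demand gives Qd = 125 - 5P; rearranging supply gives Qs = 4P - 28. Without the control the market clears where 125 - 5P = 4P - 28, i.e. P* = 17 and Q* = 40.
Because the ceiling (13) lies below the market-clearing price, it is binding.
At P = 13: Qd = 125 - 5·13 = 60 and Qs = 4·13 - 28 = 24.
Quantity traded falls to 24. At Q = 24 the demand price is (125 - 24)/5 = 20.2 and the supply price is (28 + 24)/4 = 13.
Deadweight loss = ½ · (20.2 - 13) · (40 - 24) = ½ · 7.2 · 16 = 57.6.

57.6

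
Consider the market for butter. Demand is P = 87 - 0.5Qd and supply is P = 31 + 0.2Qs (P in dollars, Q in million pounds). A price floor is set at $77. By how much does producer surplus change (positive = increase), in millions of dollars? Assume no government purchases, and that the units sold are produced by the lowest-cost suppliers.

240

Rearranging demand gives Qd = 174 - 2P; rearranging supply gives Qs = 5P - 155. Without the control the market clears where 174 - 2P = 5P - 155, i.e. P* = 47 and Q* = 80.
Because the floor (77) lies above the market-clearing price, it is binding.
At P = 77: Qd = 174 - 2·77 = 20 and Qs = 5·77 - 155 = 230.
Producer surplus without the control is ½ · (47 - 31) · 80 = 640.
With the floor, 20 units are sold at 77. The supply price at Q = 20 is 35, so PS = ½ · [(77 - 31) + (77 - 35)] · 20 = 880.
Change in producer surplus = 880 - 640 = 240.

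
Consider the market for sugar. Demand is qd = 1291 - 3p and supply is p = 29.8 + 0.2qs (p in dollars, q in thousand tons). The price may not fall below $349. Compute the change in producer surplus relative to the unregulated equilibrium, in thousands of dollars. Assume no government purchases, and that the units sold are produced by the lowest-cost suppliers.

Rearranging supply gives qs = 5p - 149. Equilibrium: 1291 - 3p = 5p - 149, so 1440 = 8p and p* = 180, q* = 751.
Since 349 > 180, the floor is binding.
At p = 349: qd = 1291 - 3·349 = 244 and qs = 5·349 - 149 = 1596.
Producer surplus without the control is ½ · (180 - 29.8) · 751 = 56400.1.
With the floor, 244 units are sold at 349. The supply price at q = 244 is 78.6, so PS = ½ · [(349 - 29.8) + (349 - 78.6)] · 244 = 71931.2.
Change in producer surplus = 71931.2 - 56400.1 = 15531.1.

15531.1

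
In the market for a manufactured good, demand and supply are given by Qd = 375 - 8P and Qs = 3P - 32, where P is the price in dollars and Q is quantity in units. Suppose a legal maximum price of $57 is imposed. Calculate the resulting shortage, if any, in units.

0

Equilibrium: 375 - 8P = 3P - 32, so 407 = 11P and P* = 37, Q* = 79.
Since 57 is above P* = 37, the ceiling does not bind and the free-market outcome prevails.
Since the control does not bind, there is no shortage.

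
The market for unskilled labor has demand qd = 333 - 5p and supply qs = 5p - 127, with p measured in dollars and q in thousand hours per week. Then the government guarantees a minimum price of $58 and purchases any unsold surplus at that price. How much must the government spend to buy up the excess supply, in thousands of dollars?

Equilibrium: 333 - 5p = 5p - 127, so 460 = 10p and p* = 46, q* = 103.
Because the floor (58) lies above the market-clearing price, it is binding.
At p = 58: qd = 333 - 5·58 = 43 and qs = 5·58 - 127 = 163.
Surplus = qs - qd = 120.
Government expenditure = surplus × support price = 120 × 58 = 6960.

6960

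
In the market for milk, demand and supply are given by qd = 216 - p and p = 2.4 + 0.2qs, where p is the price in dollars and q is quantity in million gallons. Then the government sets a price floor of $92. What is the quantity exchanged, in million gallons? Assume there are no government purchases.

Rearranging supply gives qs = 5p - 12. Without the control the market clears where 216 - p = 5p - 12, i.e. p* = 38 and q* = 178.
Since 92 > 38, the floor is binding.
At p = 92: qd = 216 - 92 = 124 and qs = 5·92 - 12 = 448.
The quantity actually transacted is the short side, demand: 124.

124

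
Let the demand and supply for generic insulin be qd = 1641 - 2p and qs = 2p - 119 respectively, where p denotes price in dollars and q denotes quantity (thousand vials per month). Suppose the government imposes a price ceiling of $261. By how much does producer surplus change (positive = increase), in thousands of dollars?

-104178

Without the control the market clears where 1641 - 2p = 2p - 119, i.e. p* = 440 and q* = 761.
The ceiling of 261 is below the equilibrium price 440, so it binds.
At p = 261: qd = 1641 - 2·261 = 1119 and qs = 2·261 - 119 = 403.
Producer surplus without the control is ½ · (440 - 59.5) · 761 = 144780.25.
With the ceiling, producers sell 403 units at 261, so PS = ½ · (261 - 59.5) · 403 = 40602.25.
Change in producer surplus = 40602.25 - 144780.25 = -104178.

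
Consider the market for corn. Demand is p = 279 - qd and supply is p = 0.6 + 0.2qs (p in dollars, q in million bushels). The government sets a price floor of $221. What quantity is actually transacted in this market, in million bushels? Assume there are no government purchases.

Rearranging demand gives qd = 279 - p; rearranging supply gives qs = 5p - 3. Equilibrium: 279 - p = 5p - 3, so 282 = 6p and p* = 47, q* = 232.
Because the floor (221) lies above the market-clearing price, it is binding.
At p = 221: qd = 279 - 221 = 58 and qs = 5·221 - 3 = 1102.
The quantity actually transacted is the short side, demand: 58.

58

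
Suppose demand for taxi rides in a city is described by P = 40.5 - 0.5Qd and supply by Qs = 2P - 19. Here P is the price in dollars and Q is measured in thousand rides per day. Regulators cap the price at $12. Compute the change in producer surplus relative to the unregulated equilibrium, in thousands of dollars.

-234

Rearranging demand gives Qd = 81 - 2P. Equilibrium: 81 - 2P = 2P - 19, so 100 = 4P and P* = 25, Q* = 31.
Since 12 < 25, the ceiling is binding.
At P = 12: Qd = 81 - 2·12 = 57 and Qs = 2·12 - 19 = 5.
Producer surplus without the control is ½ · (25 - 9.5) · 31 = 240.25.
With the ceiling, producers sell 5 units at 12, so PS = ½ · (12 - 9.5) · 5 = 6.25.
Change in producer surplus = 6.25 - 240.25 = -234.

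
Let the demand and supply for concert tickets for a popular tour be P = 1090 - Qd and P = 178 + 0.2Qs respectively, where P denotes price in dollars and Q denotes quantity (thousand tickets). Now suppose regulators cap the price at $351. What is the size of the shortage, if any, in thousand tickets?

0

Rearranging demand gives Qd = 1090 - P; rearranging supply gives Qs = 5P - 890. In a free market, 1090 - P = 5P - 890 gives the equilibrium P* = 330, Q* = 760.
Since 351 is above P* = 330, the ceiling does not bind and the free-market outcome prevails.
Since the control does not bind, there is no shortage.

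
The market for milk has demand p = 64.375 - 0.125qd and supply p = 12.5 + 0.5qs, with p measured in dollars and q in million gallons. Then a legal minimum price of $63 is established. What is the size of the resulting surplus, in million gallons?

Rearranging demand gives qd = 515 - 8p; rearranging supply gives qs = 2p - 25. Without the control the market clears where 515 - 8p = 2p - 25, i.e. p* = 54 and q* = 83.
Because the floor (63) lies above the market-clearing price, it is binding.
At p = 63: qd = 515 - 8·63 = 11 and qs = 2·63 - 25 = 101.
Surplus = qs - qd = 101 - 11 = 90.

90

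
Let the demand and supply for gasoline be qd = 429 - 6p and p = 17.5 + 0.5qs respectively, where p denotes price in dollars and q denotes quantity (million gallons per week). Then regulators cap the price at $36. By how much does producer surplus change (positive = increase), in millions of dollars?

-1298

Rearranging supply gives qs = 2p - 35. Setting quantity demanded equal to quantity supplied, 429 - 6p = 2p - 35, gives p* = 58 and q* = 81.
Because the ceiling (36) lies below the market-clearing price, it is binding.
At p = 36: qd = 429 - 6·36 = 213 and qs = 2·36 - 35 = 37.
Producer surplus without the control is ½ · (58 - 17.5) · 81 = 1640.25.
With the ceiling, producers sell 37 units at 36, so PS = ½ · (36 - 17.5) · 37 = 342.25.
Change in producer surplus = 342.25 - 1640.25 = -1298.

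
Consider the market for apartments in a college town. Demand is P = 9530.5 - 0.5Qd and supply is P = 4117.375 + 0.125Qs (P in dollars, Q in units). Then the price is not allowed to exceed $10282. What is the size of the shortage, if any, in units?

0

Rearranging demand gives Qd = 19061 - 2P; rearranging supply gives Qs = 8P - 32939. Without the control the market clears where 19061 - 2P = 8P - 32939, i.e. P* = 5200 and Q* = 8661.
The ceiling of 10282 is above the equilibrium price 5200, so it is not binding; the market clears at P* = 5200, Q* = 8661.
Since the control does not bind, there is no shortage.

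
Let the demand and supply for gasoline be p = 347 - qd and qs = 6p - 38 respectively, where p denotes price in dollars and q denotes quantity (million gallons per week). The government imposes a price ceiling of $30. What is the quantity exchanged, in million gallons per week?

142

Rearranging demand gives qd = 347 - p. In a free market, 347 - p = 6p - 38 gives the equilibrium p* = 55, q* = 292.
Because the ceiling (30) lies below the market-clearing price, it is binding.
At p = 30: qd = 347 - 30 = 317 and qs = 6·30 - 38 = 142.
The quantity actually transacted is the short side, supply: 142.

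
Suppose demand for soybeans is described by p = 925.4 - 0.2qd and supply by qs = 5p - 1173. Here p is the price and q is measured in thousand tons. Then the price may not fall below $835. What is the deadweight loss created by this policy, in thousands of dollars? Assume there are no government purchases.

325125

Rearranging demand gives qd = 4627 - 5p. Setting quantity demanded equal to quantity supplied, 4627 - 5p = 5p - 1173, gives p* = 580 and q* = 1727.
Since 835 > 580, the floor is binding.
At p = 835: qd = 4627 - 5·835 = 452 and qs = 5·835 - 1173 = 3002.
Quantity traded falls to 452. At q = 452 the demand price is (4627 - 452)/5 = 835 and the supply price is (1173 + 452)/5 = 325.
Deadweight loss = ½ · (835 - 325) · (1727 - 452) = ½ · 510 · 1275 = 325125.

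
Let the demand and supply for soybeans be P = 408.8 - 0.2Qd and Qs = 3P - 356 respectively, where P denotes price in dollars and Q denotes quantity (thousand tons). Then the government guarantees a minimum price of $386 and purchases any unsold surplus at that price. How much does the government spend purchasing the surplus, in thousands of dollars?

Rearranging demand gives Qd = 2044 - 5P. Equilibrium: 2044 - 5P = 3P - 356, so 2400 = 8P and P* = 300, Q* = 544.
The floor of 386 is above the equilibrium price 300, so it binds.
At P = 386: Qd = 2044 - 5·386 = 114 and Qs = 3·386 - 356 = 802.
Surplus = Qs - Qd = 688.
Government expenditure = surplus × support price = 688 × 386 = 265568.

265568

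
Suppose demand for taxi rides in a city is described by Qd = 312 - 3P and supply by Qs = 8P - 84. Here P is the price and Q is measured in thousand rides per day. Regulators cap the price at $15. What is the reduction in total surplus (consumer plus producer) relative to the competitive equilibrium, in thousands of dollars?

6468

Without the control the market clears where 312 - 3P = 8P - 84, i.e. P* = 36 and Q* = 204.
Since 15 < 36, the ceiling is binding.
At P = 15: Qd = 312 - 3·15 = 267 and Qs = 8·15 - 84 = 36.
Quantity traded falls to 36. At Q = 36 the demand price is (312 - 36)/3 = 92 and the supply price is (84 + 36)/8 = 15.
Deadweight loss = ½ · (92 - 15) · (204 - 36) = ½ · 77 · 168 = 6468.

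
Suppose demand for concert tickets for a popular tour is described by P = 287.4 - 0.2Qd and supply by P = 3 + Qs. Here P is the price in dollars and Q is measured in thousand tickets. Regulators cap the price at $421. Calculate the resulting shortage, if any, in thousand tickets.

Rearranging demand gives Qd = 1437 - 5P; rearranging supply gives Qs = P - 3. Setting quantity demanded equal to quantity supplied, 1437 - 5P = P - 3, gives P* = 240 and Q* = 237.
The ceiling of 421 is above the equilibrium price 240, so it is not binding; the market clears at P* = 240, Q* = 237.
Since the control does not bind, there is no shortage.

0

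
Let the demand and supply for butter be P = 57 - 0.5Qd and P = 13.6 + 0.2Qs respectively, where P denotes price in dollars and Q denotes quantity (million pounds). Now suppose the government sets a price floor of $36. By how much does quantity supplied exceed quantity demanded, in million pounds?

70

Rearranging demand gives Qd = 114 - 2P; rearranging supply gives Qs = 5P - 68. Without the control the market clears where 114 - 2P = 5P - 68, i.e. P* = 26 and Q* = 62.
Because the floor (36) lies above the market-clearing price, it is binding.
At P = 36: Qd = 114 - 2·36 = 42 and Qs = 5·36 - 68 = 112.
Surplus = Qs - Qd = 112 - 42 = 70.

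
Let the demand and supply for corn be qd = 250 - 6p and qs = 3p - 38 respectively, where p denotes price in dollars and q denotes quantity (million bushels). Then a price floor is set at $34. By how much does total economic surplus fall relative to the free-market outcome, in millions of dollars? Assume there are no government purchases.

In a free market, 250 - 6p = 3p - 38 gives the equilibrium p* = 32, q* = 58.
The floor of 34 is above the equilibrium price 32, so it binds.
At p = 34: qd = 250 - 6·34 = 46 and qs = 3·34 - 38 = 64.
Quantity traded falls to 46. At q = 46 the demand price is (250 - 46)/6 = 34 and the supply price is (38 + 46)/3 = 28.
Deadweight loss = ½ · (34 - 28) · (58 - 46) = ½ · 6 · 12 = 36.

36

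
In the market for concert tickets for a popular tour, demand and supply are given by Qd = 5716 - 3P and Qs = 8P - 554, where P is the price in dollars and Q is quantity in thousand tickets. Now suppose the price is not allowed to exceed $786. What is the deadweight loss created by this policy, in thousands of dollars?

Setting quantity demanded equal to quantity supplied, 5716 - 3P = 8P - 554, gives P* = 570 and Q* = 4006.
Since 786 is above P* = 570, the ceiling does not bind and the free-market outcome prevails.
Since the control does not bind, no trades are prevented and deadweight loss is zero.

0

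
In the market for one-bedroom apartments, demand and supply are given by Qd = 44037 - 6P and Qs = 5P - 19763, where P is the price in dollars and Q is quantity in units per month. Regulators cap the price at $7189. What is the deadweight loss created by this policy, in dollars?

0

Equilibrium: 44037 - 6P = 5P - 19763, so 63800 = 11P and P* = 5800, Q* = 9237.
The ceiling of 7189 is above the equilibrium price 5800, so it is not binding; the market clears at P* = 5800, Q* = 9237.
Since the control does not bind, no trades are prevented and deadweight loss is zero.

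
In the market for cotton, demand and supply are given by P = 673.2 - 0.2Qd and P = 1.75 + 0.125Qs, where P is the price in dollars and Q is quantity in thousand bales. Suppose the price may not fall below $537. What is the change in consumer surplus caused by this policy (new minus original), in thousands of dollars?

-380459.5

Rearranging demand gives Qd = 3366 - 5P; rearranging supply gives Qs = 8P - 14. Without the control the market clears where 3366 - 5P = 8P - 14, i.e. P* = 260 and Q* = 2066.
Since 537 > 260, the floor is binding.
At P = 537: Qd = 3366 - 5·537 = 681 and Qs = 8·537 - 14 = 4282.
Consumer surplus without the control is ½ · (673.2 - 260) · 2066 = 426835.6.
With the floor, consumers buy 681 units at 537, so CS = ½ · (673.2 - 537) · 681 = 46376.1.
Change in consumer surplus = 46376.1 - 426835.6 = -380459.5.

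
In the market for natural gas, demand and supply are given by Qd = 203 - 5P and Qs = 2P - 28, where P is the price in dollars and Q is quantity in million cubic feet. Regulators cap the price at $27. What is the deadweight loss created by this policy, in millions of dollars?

Equilibrium: 203 - 5P = 2P - 28, so 231 = 7P and P* = 33, Q* = 38.
Because the ceiling (27) lies below the market-clearing price, it is binding.
At P = 27: Qd = 203 - 5·27 = 68 and Qs = 2·27 - 28 = 26.
Quantity traded falls to 26. At Q = 26 the demand price is (203 - 26)/5 = 35.4 and the supply price is (28 + 26)/2 = 27.
Deadweight loss = ½ · (35.4 - 27) · (38 - 26) = ½ · 8.4 · 12 = 50.4.

50.4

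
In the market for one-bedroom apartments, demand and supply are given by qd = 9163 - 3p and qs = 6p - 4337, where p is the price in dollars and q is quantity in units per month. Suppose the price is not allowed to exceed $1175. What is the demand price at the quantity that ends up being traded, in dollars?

Without the control the market clears where 9163 - 3p = 6p - 4337, i.e. p* = 1500 and q* = 4663.
The ceiling of 1175 is below the equilibrium price 1500, so it binds.
At p = 1175: qd = 9163 - 3·1175 = 5638 and qs = 6·1175 - 4337 = 2713.
Only 2713 units reach the market. On the demand curve, the marginal buyer's willingness to pay at q = 2713 is (9163 - 2713)/3 = 2150.

2150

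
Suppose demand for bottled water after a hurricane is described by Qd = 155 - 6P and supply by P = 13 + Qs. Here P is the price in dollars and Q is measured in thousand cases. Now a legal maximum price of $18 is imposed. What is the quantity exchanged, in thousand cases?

5

Rearranging supply gives Qs = P - 13. Equilibrium: 155 - 6P = P - 13, so 168 = 7P and P* = 24, Q* = 11.
Since 18 < 24, the ceiling is binding.
At P = 18: Qd = 155 - 6·18 = 47 and Qs = 18 - 13 = 5.
The quantity actually transacted is the short side, supply: 5.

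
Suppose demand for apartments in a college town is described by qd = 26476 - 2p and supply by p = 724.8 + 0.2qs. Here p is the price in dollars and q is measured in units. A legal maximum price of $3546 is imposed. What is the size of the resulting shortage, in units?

Rearranging supply gives qs = 5p - 3624. In a free market, 26476 - 2p = 5p - 3624 gives the equilibrium p* = 4300, q* = 17876.
The ceiling of 3546 is below the equilibrium price 4300, so it binds.
At p = 3546: qd = 26476 - 2·3546 = 19384 and qs = 5·3546 - 3624 = 14106.
Shortage = qd - qs = 19384 - 14106 = 5278.

5278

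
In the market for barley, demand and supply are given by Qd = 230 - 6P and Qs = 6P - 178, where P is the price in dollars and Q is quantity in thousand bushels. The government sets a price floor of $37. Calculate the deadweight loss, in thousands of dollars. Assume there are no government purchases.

Setting quantity demanded equal to quantity supplied, 230 - 6P = 6P - 178, gives P* = 34 and Q* = 26.
Because the floor (37) lies above the market-clearing price, it is binding.
At P = 37: Qd = 230 - 6·37 = 8 and Qs = 6·37 - 178 = 44.
Quantity traded falls to 8. At Q = 8 the demand price is (230 - 8)/6 = 37 and the supply price is (178 + 8)/6 = 31.
Deadweight loss = ½ · (37 - 31) · (26 - 8) = ½ · 6 · 18 = 54.

54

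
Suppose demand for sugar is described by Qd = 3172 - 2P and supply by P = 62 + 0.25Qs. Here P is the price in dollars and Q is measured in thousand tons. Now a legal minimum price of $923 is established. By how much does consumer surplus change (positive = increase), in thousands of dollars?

Rearranging supply gives Qs = 4P - 248. Setting quantity demanded equal to quantity supplied, 3172 - 2P = 4P - 248, gives P* = 570 and Q* = 2032.
Because the floor (923) lies above the market-clearing price, it is binding.
At P = 923: Qd = 3172 - 2·923 = 1326 and Qs = 4·923 - 248 = 3444.
Consumer surplus without the control is ½ · (1586 - 570) · 2032 = 1032256.
With the floor, consumers buy 1326 units at 923, so CS = ½ · (1586 - 923) · 1326 = 439569.
Change in consumer surplus = 439569 - 1032256 = -592687.

-592687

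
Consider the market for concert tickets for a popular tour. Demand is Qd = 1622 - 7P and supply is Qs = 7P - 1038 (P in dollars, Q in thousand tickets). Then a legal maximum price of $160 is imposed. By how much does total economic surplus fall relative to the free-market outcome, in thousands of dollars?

6300

In a free market, 1622 - 7P = 7P - 1038 gives the equilibrium P* = 190, Q* = 292.
Since 160 < 190, the ceiling is binding.
At P = 160: Qd = 1622 - 7·160 = 502 and Qs = 7·160 - 1038 = 82.
Quantity traded falls to 82. At Q = 82 the demand price is (1622 - 82)/7 = 220 and the supply price is (1038 + 82)/7 = 160.
Deadweight loss = ½ · (220 - 160) · (292 - 82) = ½ · 60 · 210 = 6300.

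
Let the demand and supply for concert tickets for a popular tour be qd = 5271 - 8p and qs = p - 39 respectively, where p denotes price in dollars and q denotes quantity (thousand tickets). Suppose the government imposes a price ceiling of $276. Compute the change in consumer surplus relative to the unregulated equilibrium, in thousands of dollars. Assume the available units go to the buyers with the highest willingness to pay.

68255.75

In a free market, 5271 - 8p = p - 39 gives the equilibrium p* = 590, q* = 551.
The ceiling of 276 is below the equilibrium price 590, so it binds.
At p = 276: qd = 5271 - 8·276 = 3063 and qs = 276 - 39 = 237.
Consumer surplus without the control is ½ · (658.875 - 590) · 551 = 18975.0625.
With the ceiling, 237 units are sold at 276 (assume they go to the highest-value buyers). The demand price at q = 237 is 629.25, so CS = ½ · [(658.875 - 276) + (629.25 - 276)] · 237 = 87230.8125.
Change in consumer surplus = 87230.8125 - 18975.0625 = 68255.75.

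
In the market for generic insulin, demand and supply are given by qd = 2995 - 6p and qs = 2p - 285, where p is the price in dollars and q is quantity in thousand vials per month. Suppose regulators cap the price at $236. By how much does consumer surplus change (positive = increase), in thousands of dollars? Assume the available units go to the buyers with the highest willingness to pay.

Setting quantity demanded equal to quantity supplied, 2995 - 6p = 2p - 285, gives p* = 410 and q* = 535.
Since 236 < 410, the ceiling is binding.
At p = 236: qd = 2995 - 6·236 = 1579 and qs = 2·236 - 285 = 187.
Consumer surplus without the control is ½ · (2995/6 - 410) · 535 = 286225/12.
With the ceiling, 187 units are sold at 236 (assume they go to the highest-value buyers). The demand price at q = 187 is 468, so CS = ½ · [(2995/6 - 236) + (468 - 236)] · 187 = 555577/12.
Change in consumer surplus = 555577/12 - 286225/12 = 22446.

22446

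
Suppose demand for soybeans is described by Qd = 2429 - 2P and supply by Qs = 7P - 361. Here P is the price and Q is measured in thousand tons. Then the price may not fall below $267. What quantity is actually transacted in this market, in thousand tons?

1809

Without the control the market clears where 2429 - 2P = 7P - 361, i.e. P* = 310 and Q* = 1809.
The floor of 267 is below the equilibrium price 310, so it is not binding; the market clears at P* = 310, Q* = 1809.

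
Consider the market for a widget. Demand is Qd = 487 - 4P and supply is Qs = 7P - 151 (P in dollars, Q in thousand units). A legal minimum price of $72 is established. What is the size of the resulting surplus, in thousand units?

Setting quantity demanded equal to quantity supplied, 487 - 4P = 7P - 151, gives P* = 58 and Q* = 255.
The floor of 72 is above the equilibrium price 58, so it binds.
At P = 72: Qd = 487 - 4·72 = 199 and Qs = 7·72 - 151 = 353.
Surplus = Qs - Qd = 353 - 199 = 154.

154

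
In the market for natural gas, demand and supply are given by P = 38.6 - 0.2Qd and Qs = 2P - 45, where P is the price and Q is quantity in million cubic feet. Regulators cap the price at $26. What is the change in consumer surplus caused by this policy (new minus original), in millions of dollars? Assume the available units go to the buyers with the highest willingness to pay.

Rearranging demand gives Qd = 193 - 5P. In a free market, 193 - 5P = 2P - 45 gives the equilibrium P* = 34, Q* = 23.
Because the ceiling (26) lies below the market-clearing price, it is binding.
At P = 26: Qd = 193 - 5·26 = 63 and Qs = 2·26 - 45 = 7.
Consumer surplus without the control is ½ · (38.6 - 34) · 23 = 52.9.
With the ceiling, 7 units are sold at 26 (assume they go to the highest-value buyers). The demand price at Q = 7 is 37.2, so CS = ½ · [(38.6 - 26) + (37.2 - 26)] · 7 = 83.3.
Change in consumer surplus = 83.3 - 52.9 = 30.4.

30.4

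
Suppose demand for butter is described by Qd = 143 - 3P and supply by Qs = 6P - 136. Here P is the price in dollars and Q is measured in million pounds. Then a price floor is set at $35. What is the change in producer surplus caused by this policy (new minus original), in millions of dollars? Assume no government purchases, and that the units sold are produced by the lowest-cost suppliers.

Equilibrium: 143 - 3P = 6P - 136, so 279 = 9P and P* = 31, Q* = 50.
Since 35 > 31, the floor is binding.
At P = 35: Qd = 143 - 3·35 = 38 and Qs = 6·35 - 136 = 74.
Producer surplus without the control is ½ · (31 - 68/3) · 50 = 625/3.
With the floor, 38 units are sold at 35. The supply price at Q = 38 is 29, so PS = ½ · [(35 - 68/3) + (35 - 29)] · 38 = 1045/3.
Change in producer surplus = 1045/3 - 625/3 = 140.

140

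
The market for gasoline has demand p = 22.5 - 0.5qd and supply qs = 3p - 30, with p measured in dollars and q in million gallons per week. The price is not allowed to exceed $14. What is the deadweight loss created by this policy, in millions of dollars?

Rearranging demand gives qd = 45 - 2p. Without the control the market clears where 45 - 2p = 3p - 30, i.e. p* = 15 and q* = 15.
Since 14 < 15, the ceiling is binding.
At p = 14: qd = 45 - 2·14 = 17 and qs = 3·14 - 30 = 12.
Quantity traded falls to 12. At q = 12 the demand price is (45 - 12)/2 = 16.5 and the supply price is (30 + 12)/3 = 14.
Deadweight loss = ½ · (16.5 - 14) · (15 - 12) = ½ · 2.5 · 3 = 3.75.

3.75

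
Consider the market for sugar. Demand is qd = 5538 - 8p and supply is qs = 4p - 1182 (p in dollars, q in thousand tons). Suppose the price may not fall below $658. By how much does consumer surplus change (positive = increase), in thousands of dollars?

In a free market, 5538 - 8p = 4p - 1182 gives the equilibrium p* = 560, q* = 1058.
The floor of 658 is above the equilibrium price 560, so it binds.
At p = 658: qd = 5538 - 8·658 = 274 and qs = 4·658 - 1182 = 1450.
Consumer surplus without the control is ½ · (692.25 - 560) · 1058 = 69960.25.
With the floor, consumers buy 274 units at 658, so CS = ½ · (692.25 - 658) · 274 = 4692.25.
Change in consumer surplus = 4692.25 - 69960.25 = -65268.

-65268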